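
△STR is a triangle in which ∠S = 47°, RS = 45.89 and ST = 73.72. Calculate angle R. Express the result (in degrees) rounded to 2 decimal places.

94.65

By the law of cosines, TR² = RS² + ST² − 2·RS·ST·cos S = 2926.1, so TR ≈ 54.094.
Law of cosines again: cos R = (TR² + RS² − ST²)/(2·TR·RS) ≈ -0.08110, so ∠R ≈ 94.65°.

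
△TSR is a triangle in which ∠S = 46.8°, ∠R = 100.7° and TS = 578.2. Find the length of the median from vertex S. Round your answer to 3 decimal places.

The third angle is ∠T = 180° − ∠S − ∠R = 32.50°.
Law of sines: SR = TS·sin T/sin R ≈ 316.16.
Law of sines: RT = TS·sin S/sin R ≈ 428.95.
Median from S: ½√(2·TS² + 2·SR² − RT²) ≈ 413.69.

m_S ≈ 413.689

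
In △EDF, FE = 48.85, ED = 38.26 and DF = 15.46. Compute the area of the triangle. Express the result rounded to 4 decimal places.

Semiperimeter s = (15.46 + 48.85 + 38.26)/2 = 51.285.
Heron's formula: area = √(51.285·35.825·2.435·13.025) ≈ 241.39.

241.3941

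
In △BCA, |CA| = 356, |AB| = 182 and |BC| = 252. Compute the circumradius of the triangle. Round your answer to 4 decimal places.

188.4401

By the law of cosines, cos B = (|AB|² + |BC|² − |CA|²) / (2·|AB|·|BC|) ≈ -0.32823, so ∠B ≈ 1.905 rad.
Circumradius = |CA|/(2 sin B) ≈ 188.44.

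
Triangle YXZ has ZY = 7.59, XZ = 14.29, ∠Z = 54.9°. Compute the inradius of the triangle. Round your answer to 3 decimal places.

r ≈ 2.642

By the law of cosines, YX² = XZ² + ZY² − 2·XZ·ZY·cos Z = 137.08, so YX ≈ 11.708.
Area = ½·XZ·ZY·sin Z ≈ 44.369.
Semiperimeter s = (14.29+7.59+11.708)/2 = 16.794.
Inradius = area/s = 44.369/16.794 ≈ 2.6419.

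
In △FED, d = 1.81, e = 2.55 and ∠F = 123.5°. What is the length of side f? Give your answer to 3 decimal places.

3.857

By the law of cosines, f² = e² + d² − 2·e·d·cos F = 14.874, so f ≈ 3.8566.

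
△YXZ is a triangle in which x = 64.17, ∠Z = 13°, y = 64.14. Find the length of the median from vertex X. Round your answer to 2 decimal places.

By the law of cosines, z² = y² + x² − 2·y·x·cos Z = 210.98, so z ≈ 14.525.
Median from X: ½√(2·z² + 2·y² − x²) ≈ 33.66.

m_X ≈ 33.66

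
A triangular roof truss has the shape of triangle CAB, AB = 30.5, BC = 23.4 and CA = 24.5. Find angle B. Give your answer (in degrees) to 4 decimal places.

∠B ≈ 52.0629°

By the law of cosines, cos B = (AB² + BC² − CA²) / (2·AB·BC) ≈ 0.61480, so ∠B ≈ 52.06°.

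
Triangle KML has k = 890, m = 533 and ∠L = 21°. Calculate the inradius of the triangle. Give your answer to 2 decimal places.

By the law of cosines, l² = k² + m² − 2·k·m·cos L = 1.9046e+05, so l ≈ 436.42.
Area = ½·k·m·sin L ≈ 85000.
Semiperimeter s = (890+533+436.42)/2 = 929.71.
Inradius = area/s = 85000/929.71 ≈ 91.426.

91.43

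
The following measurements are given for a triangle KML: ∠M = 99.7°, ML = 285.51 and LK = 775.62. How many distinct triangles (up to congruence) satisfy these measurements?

1

ML·sin M = 285.51·sin(99.7°) ≈ 281.4.
Since ∠M is not acute, a triangle exists only if LK > ML; here LK > ML, so there is exactly one triangle.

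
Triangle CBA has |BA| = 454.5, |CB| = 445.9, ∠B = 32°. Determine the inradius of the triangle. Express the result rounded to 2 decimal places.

By the law of cosines, |AC|² = |CB|² + |BA|² − 2·|CB|·|BA|·cos B = 61664, so |AC| ≈ 248.32.
Area = ½·|CB|·|BA|·sin B ≈ 53697.
Semiperimeter s = (454.5+248.32+445.9)/2 = 574.36.
Inradius = area/s = 53697/574.36 ≈ 93.49.

93.49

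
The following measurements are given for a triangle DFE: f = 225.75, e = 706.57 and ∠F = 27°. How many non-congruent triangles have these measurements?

e·sin F = 706.57·sin(27°) ≈ 320.8.
Since f = 225.75 < 320.8 = e sin F, no triangle exists.

0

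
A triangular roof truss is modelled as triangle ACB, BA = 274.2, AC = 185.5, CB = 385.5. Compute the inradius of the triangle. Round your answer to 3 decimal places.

Semiperimeter s = (385.5 + 274.2 + 185.5)/2 = 422.6.
Heron's formula: area = √(422.6·37.1·148.4·237.1) ≈ 23487.
Inradius = area/s = 23487/422.6 ≈ 55.578.

r ≈ 55.578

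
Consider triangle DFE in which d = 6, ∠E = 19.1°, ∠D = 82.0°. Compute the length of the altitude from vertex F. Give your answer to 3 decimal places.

h_F ≈ 1.963

The third angle is ∠F = 180° − ∠E − ∠D = 78.90°.
Law of sines: f = d·sin F/sin D ≈ 5.9456.
Law of sines: e = d·sin E/sin D ≈ 1.9826.
Area = ½·d·f·sin E ≈ 5.8365.
The altitude from F has length 2·area/f ≈ 1.9633.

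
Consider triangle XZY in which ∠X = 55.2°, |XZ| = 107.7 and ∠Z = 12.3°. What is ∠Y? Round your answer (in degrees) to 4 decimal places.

112.5000

The third angle is ∠Y = 180° − ∠X − ∠Z = 112.50°.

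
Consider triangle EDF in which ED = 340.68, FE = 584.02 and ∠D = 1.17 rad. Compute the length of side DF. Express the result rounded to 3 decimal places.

625.546

Law of sines: sin F = ED·sin D/FE ≈ 0.53711.
Since FE ≥ ED, only the acute value applies: ∠F ≈ 0.567 rad.
Then ∠E = π − ∠D − ∠F ≈ 1.405 rad.
Law of sines gives DF = FE·sin E/sin D ≈ 625.55.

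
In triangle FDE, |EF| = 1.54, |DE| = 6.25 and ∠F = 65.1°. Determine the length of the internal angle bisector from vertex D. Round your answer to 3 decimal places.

t_D ≈ 6.445

Law of sines: sin D = |EF|·sin F/|DE| ≈ 0.22350.
Since |DE| ≥ |EF|, only the acute value applies: ∠D ≈ 12.91°.
Then ∠E = 180° − ∠F − ∠D ≈ 101.99°.
Law of sines gives |FD| = |DE|·sin E/sin F ≈ 6.7403.
The bisector from D has length 2·|FD|·|DE|·cos(∠D/2)/(|FD|+|DE|) ≈ 6.4448.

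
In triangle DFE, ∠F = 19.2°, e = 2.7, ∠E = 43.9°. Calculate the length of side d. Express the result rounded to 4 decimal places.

The third angle is ∠D = 180° − ∠F − ∠E = 116.90°.
Law of sines: d = e·sin D/sin E ≈ 3.4725.

3.4725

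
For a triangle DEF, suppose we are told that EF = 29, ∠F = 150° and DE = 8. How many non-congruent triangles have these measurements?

0

EF·sin F = 29·sin(150°) ≈ 14.5.
Since ∠F is not acute, a triangle exists only if DE > EF; here DE ≤ EF, so there is no triangle.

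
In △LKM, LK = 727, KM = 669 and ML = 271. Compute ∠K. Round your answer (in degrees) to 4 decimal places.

∠K ≈ 21.8813°

By the law of cosines, cos K = (LK² + KM² − ML²) / (2·LK·KM) ≈ 0.92796, so ∠K ≈ 21.88°.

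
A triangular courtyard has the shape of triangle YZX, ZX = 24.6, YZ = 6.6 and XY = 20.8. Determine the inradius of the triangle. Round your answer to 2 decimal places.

Semiperimeter s = (24.6 + 20.8 + 6.6)/2 = 26.
Heron's formula: area = √(26·1.4·5.2·19.4) ≈ 60.597.
Inradius = area/s = 60.597/26 ≈ 2.3307.

r ≈ 2.33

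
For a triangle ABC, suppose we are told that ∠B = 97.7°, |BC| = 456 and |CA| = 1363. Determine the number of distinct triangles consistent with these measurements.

|BC|·sin B = 456·sin(97.7°) ≈ 451.9.
Since ∠B is not acute, a triangle exists only if |CA| > |BC|; here |CA| > |BC|, so there is exactly one triangle.

1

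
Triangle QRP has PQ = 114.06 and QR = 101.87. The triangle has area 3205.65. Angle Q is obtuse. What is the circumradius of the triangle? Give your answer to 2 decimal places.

From area = ½·PQ·QR·sin Q, we get sin Q = 2·area/(PQ·QR) ≈ 0.55178.
Taking the obtuse solution, ∠Q ≈ 2.557 rad.
Law of cosines then gives RP ≈ 206.8.
Circumradius = RP/(2 sin Q) ≈ 187.4.

187.40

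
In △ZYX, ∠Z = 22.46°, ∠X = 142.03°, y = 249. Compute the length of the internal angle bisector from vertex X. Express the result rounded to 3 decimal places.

t_X ≈ 95.303

The third angle is ∠Y = 180° − ∠X − ∠Z = 15.51°.
Law of sines: z = y·sin Z/sin Y ≈ 355.74.
Law of sines: x = y·sin X/sin Y ≈ 572.9.
The bisector from X has length 2·z·y·cos(∠X/2)/(z+y) ≈ 95.303.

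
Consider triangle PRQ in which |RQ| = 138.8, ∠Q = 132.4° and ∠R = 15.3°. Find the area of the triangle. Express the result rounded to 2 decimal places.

area ≈ 3512.70

The third angle is ∠P = 180° − ∠R − ∠Q = 32.30°.
Law of sines: |QP| = |RQ|·sin R/sin P ≈ 68.542.
Law of sines: |PR| = |RQ|·sin Q/sin P ≈ 191.82.
Area = ½·|RQ|·|QP|·sin Q ≈ 3512.7.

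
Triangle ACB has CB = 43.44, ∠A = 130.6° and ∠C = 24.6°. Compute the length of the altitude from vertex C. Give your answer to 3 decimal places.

h_C ≈ 18.221

The third angle is ∠B = 180° − ∠A − ∠C = 24.80°.
Law of sines: BA = CB·sin C/sin A ≈ 23.817.
Law of sines: AC = CB·sin B/sin A ≈ 23.998.
Area = ½·CB·BA·sin B ≈ 216.98.
The altitude from C has length 2·area/BA ≈ 18.221.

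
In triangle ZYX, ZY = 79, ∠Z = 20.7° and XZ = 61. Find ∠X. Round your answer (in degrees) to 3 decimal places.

By the law of cosines, YX² = XZ² + ZY² − 2·XZ·ZY·cos Z = 946.19, so YX ≈ 30.76.
Law of cosines again: cos X = (YX² + XZ² − ZY²)/(2·YX·XZ) ≈ -0.41938, so ∠X ≈ 114.80°.

114.795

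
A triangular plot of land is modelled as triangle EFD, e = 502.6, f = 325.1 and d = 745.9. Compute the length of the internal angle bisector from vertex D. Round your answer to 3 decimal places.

175.215

By the law of cosines, cos D = (e² + f² − d²) / (2·e·f) ≈ -0.60611, so ∠D ≈ 2.2220 rad.
The bisector from D has length 2·e·f·cos(∠D/2)/(e+f) ≈ 175.21.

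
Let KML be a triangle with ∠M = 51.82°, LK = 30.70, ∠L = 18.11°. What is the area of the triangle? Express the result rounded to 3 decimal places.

The third angle is ∠K = 180° − ∠M − ∠L = 110.07°.
Law of sines: ML = LK·sin K/sin M ≈ 36.683.
Law of sines: KM = LK·sin L/sin M ≈ 12.14.
Area = ½·LK·ML·sin L ≈ 175.03.

area ≈ 175.032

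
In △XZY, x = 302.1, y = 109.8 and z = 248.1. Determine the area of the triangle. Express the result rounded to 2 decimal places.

12885.75

Semiperimeter s = (302.1 + 248.1 + 109.8)/2 = 330.
Heron's formula: area = √(330·27.9·81.9·220.2) ≈ 12886.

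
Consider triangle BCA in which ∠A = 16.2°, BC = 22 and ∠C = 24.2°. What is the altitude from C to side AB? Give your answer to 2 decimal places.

h_C ≈ 14.26

The third angle is ∠B = 180° − ∠C − ∠A = 139.60°.
Law of sines: CA = BC·sin B/sin A ≈ 51.108.
Law of sines: AB = BC·sin C/sin A ≈ 32.325.
Area = ½·BC·CA·sin C ≈ 230.45.
The altitude from C has length 2·area/AB ≈ 14.259.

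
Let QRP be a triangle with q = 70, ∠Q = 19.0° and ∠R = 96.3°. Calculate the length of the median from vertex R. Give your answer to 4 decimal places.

The third angle is ∠P = 180° − ∠Q − ∠R = 64.70°.
Law of sines: r = q·sin R/sin Q ≈ 213.71.
Law of sines: p = q·sin P/sin Q ≈ 194.39.
Median from R: ½√(2·p² + 2·q² − r²) ≈ 99.624.

m_R ≈ 99.6236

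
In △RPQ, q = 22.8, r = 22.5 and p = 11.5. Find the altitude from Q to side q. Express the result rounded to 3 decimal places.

h_Q ≈ 11.046

Semiperimeter s = (22.5 + 11.5 + 22.8)/2 = 28.4.
Heron's formula: area = √(28.4·5.9·16.9·5.6) ≈ 125.93.
The altitude from Q has length 2·area/q ≈ 11.046.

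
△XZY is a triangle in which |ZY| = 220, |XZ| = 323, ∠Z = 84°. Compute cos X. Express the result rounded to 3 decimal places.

By the law of cosines, |YX|² = |XZ|² + |ZY|² − 2·|XZ|·|ZY|·cos Z = 1.3787e+05, so |YX| ≈ 371.31.
Law of cosines again: cos X = (|YX|² + |XZ|² − |ZY|²)/(2·|YX|·|XZ|) ≈ 0.80795, so ∠X ≈ 36.10°.

0.808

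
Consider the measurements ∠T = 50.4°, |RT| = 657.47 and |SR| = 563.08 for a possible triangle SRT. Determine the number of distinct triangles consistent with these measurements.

2

|RT|·sin T = 657.47·sin(50.4°) ≈ 506.6.
Since |RT| sin T < |SR| < |RT| (506.6 < 563.08 < 657.47), two triangles exist.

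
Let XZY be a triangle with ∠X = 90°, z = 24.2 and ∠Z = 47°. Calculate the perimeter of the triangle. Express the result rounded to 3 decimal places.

The third angle is ∠Y = 180° − ∠X − ∠Z = 43.00°.
Law of sines: x = z·sin X/sin Z ≈ 33.089.
Law of sines: y = z·sin Y/sin Z ≈ 22.567.
Semiperimeter s = (33.089+24.2+22.567)/2 = 39.928.
Perimeter = 33.089 + 24.2 + 22.567 = 79.856.

perimeter ≈ 79.856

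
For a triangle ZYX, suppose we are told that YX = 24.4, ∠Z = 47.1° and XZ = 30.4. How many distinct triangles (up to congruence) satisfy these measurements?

XZ·sin Z = 30.4·sin(47.1°) ≈ 22.27.
Since XZ sin Z < YX < XZ (22.27 < 24.4 < 30.4), two triangles exist.

2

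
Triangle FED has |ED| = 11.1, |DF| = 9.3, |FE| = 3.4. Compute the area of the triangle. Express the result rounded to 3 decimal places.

Semiperimeter s = (11.1 + 9.3 + 3.4)/2 = 11.9.
Heron's formula: area = √(11.9·0.8·2.6·8.5) ≈ 14.505.

14.505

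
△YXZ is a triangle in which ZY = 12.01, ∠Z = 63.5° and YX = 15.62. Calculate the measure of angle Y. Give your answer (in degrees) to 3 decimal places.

∠Y ≈ 73.020°

Law of sines: sin X = ZY·sin Z/YX ≈ 0.68810.
Since YX ≥ ZY, only the acute value applies: ∠X ≈ 43.48°.
Then ∠Y = 180° − ∠Z − ∠X ≈ 73.02°.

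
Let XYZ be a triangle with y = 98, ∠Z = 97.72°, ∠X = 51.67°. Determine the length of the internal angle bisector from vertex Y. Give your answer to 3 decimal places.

162.559

The third angle is ∠Y = 180° − ∠Z − ∠X = 30.61°.
Law of sines: x = y·sin X/sin Y ≈ 150.98.
Law of sines: z = y·sin Z/sin Y ≈ 190.72.
The bisector from Y has length 2·z·x·cos(∠Y/2)/(z+x) ≈ 162.56.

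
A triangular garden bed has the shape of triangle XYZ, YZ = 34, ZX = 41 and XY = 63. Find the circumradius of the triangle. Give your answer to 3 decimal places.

34.469

By the law of cosines, cos X = (ZX² + XY² − YZ²) / (2·ZX·XY) ≈ 0.86992, so ∠X ≈ 29.55°.
Circumradius = YZ/(2 sin X) ≈ 34.469.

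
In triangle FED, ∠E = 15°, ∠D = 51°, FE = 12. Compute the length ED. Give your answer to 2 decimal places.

The third angle is ∠F = 180° − ∠E − ∠D = 114.00°.
Law of sines: ED = FE·sin F/sin D ≈ 14.106.

14.11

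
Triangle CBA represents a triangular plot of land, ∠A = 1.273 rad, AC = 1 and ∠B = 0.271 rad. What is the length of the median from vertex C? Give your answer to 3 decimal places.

m_C ≈ 1.841

The third angle is ∠C = π − ∠B − ∠A = 1.598 rad.
Law of sines: BA = AC·sin C/sin B ≈ 3.7343.
Law of sines: CB = AC·sin A/sin B ≈ 3.5712.
Median from C: ½√(2·AC² + 2·CB² − BA²) ≈ 1.8413.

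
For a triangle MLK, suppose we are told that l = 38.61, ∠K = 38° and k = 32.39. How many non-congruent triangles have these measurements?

2

l·sin K = 38.61·sin(38°) ≈ 23.77.
Since l sin K < k < l (23.77 < 32.39 < 38.61), two triangles exist.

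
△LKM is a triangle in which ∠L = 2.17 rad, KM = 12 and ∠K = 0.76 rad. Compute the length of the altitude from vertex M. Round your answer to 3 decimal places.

h_M ≈ 8.267

The third angle is ∠M = π − ∠L − ∠K = 0.212 rad.
Law of sines: ML = KM·sin K/sin L ≈ 10.011.
Law of sines: LK = KM·sin M/sin L ≈ 3.0519.
Area = ½·KM·ML·sin M ≈ 12.615.
The altitude from M has length 2·area/LK ≈ 8.2671.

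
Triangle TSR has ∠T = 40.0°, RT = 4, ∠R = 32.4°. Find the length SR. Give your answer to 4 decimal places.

The third angle is ∠S = 180° − ∠R − ∠T = 107.60°.
Law of sines: SR = RT·sin T/sin S ≈ 2.6974.

2.6974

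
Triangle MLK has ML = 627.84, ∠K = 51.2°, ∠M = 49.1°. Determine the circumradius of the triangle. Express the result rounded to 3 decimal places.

The third angle is ∠L = 180° − ∠K − ∠M = 79.70°.
Law of sines: LK = ML·sin M/sin K ≈ 608.92.
Law of sines: KM = ML·sin L/sin K ≈ 792.62.
Circumradius = ML/(2 sin K) ≈ 402.8.

R ≈ 402.803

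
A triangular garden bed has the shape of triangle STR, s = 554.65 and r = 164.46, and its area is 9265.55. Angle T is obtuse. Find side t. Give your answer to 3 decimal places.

From area = ½·r·s·sin T, we get sin T = 2·area/(r·s) ≈ 0.20315.
Taking the obtuse solution, ∠T ≈ 168.28°.
Law of cosines then gives t ≈ 716.46.

716.460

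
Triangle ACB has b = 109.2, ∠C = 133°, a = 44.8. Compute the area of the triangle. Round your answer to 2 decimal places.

Area = ½·b·a·sin C ≈ 1788.9.

1788.95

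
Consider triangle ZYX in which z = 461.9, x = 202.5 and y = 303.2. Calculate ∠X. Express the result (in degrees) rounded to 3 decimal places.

∠X ≈ 19.349°

By the law of cosines, cos X = (z² + y² − x²) / (2·z·y) ≈ 0.94352, so ∠X ≈ 19.35°.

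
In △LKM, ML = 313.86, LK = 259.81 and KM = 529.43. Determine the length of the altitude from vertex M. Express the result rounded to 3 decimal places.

Semiperimeter s = (529.43 + 313.86 + 259.81)/2 = 551.55.
Heron's formula: area = √(551.55·22.12·237.69·291.74) ≈ 29086.
The altitude from M has length 2·area/LK ≈ 223.9.

223.904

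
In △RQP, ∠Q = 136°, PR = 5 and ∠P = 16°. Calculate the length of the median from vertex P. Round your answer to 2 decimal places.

The third angle is ∠R = 180° − ∠Q − ∠P = 28.00°.
Law of sines: QP = PR·sin R/sin Q ≈ 3.3792.
Law of sines: RQ = PR·sin P/sin Q ≈ 1.984.
Median from P: ½√(2·QP² + 2·PR² − RQ²) ≈ 4.1503.

4.15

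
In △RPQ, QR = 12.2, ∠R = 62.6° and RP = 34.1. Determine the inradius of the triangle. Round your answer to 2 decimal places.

By the law of cosines, PQ² = QR² + RP² − 2·QR·RP·cos R = 928.75, so PQ ≈ 30.475.
Area = ½·QR·RP·sin R ≈ 184.67.
Semiperimeter s = (30.475+12.2+34.1)/2 = 38.388.
Inradius = area/s = 184.67/38.388 ≈ 4.8108.

r ≈ 4.81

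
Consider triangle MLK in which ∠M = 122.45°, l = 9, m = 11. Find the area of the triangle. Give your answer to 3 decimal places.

Law of sines: sin L = l·sin M/m ≈ 0.69043.
Since m ≥ l, only the acute value applies: ∠L ≈ 43.66°.
Then ∠K = 180° − ∠M − ∠L ≈ 13.89°.
Law of sines gives k = m·sin K/sin M ≈ 3.1283.
Area = ½·m·l·sin K ≈ 11.879.

11.879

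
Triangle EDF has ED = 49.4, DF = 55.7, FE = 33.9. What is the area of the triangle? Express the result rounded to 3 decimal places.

area ≈ 828.428

Semiperimeter s = (55.7 + 33.9 + 49.4)/2 = 69.5.
Heron's formula: area = √(69.5·13.8·35.6·20.1) ≈ 828.43.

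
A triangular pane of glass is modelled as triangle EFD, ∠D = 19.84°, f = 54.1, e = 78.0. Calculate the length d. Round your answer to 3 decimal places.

By the law of cosines, d² = e² + f² − 2·e·f·cos D = 1072.2, so d ≈ 32.744.

32.744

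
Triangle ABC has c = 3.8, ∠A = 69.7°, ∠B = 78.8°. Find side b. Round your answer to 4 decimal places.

7.1342

The third angle is ∠C = 180° − ∠A − ∠B = 31.50°.
Law of sines: b = c·sin B/sin C ≈ 7.1342.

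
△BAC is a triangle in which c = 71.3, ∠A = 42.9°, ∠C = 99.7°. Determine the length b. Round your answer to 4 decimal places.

The third angle is ∠B = 180° − ∠A − ∠C = 37.40°.
Law of sines: b = c·sin B/sin C ≈ 43.934.

43.9340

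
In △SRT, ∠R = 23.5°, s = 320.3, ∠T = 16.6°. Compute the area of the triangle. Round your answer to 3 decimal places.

The third angle is ∠S = 180° − ∠R − ∠T = 139.90°.
Law of sines: r = s·sin R/sin S ≈ 198.28.
Law of sines: t = s·sin T/sin S ≈ 142.06.
Area = ½·s·r·sin T ≈ 9072.1.

9072.080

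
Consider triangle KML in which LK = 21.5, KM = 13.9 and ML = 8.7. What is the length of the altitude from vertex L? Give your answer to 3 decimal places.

Semiperimeter s = (8.7 + 21.5 + 13.9)/2 = 22.05.
Heron's formula: area = √(22.05·13.35·0.55·8.15) ≈ 36.325.
The altitude from L has length 2·area/KM ≈ 5.2266.

5.227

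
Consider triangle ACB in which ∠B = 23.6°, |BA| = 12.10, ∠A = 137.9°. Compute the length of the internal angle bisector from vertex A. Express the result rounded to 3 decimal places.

t_A ≈ 4.849

The third angle is ∠C = 180° − ∠B − ∠A = 18.50°.
Law of sines: |CB| = |BA|·sin A/sin C ≈ 25.566.
Law of sines: |AC| = |BA|·sin B/sin C ≈ 15.267.
The bisector from A has length 2·|BA|·|AC|·cos(∠A/2)/(|BA|+|AC|) ≈ 4.849.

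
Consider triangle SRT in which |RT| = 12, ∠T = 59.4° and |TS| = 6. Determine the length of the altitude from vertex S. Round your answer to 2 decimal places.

By the law of cosines, |SR|² = |RT|² + |TS|² − 2·|RT|·|TS|·cos T = 106.7, so |SR| ≈ 10.329.
Area = ½·|RT|·|TS|·sin T ≈ 30.987.
The altitude from S has length 2·area/|RT| ≈ 5.1645.

h_S ≈ 5.16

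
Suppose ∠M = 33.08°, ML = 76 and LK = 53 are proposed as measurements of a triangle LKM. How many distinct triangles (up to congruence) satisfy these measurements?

ML·sin M = 76·sin(33.08°) ≈ 41.48.
Since ML sin M < LK < ML (41.48 < 53 < 76), two triangles exist.

2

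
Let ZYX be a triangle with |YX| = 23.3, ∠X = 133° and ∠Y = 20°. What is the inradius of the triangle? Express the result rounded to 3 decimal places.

The third angle is ∠Z = 180° − ∠Y − ∠X = 27.00°.
Law of sines: |XZ| = |YX|·sin Y/sin Z ≈ 17.553.
Law of sines: |ZY| = |YX|·sin X/sin Z ≈ 37.535.
Area = ½·|YX|·|XZ|·sin X ≈ 149.56.
Semiperimeter s = (23.3+17.553+37.535)/2 = 39.194.
Inradius = area/s = 149.56/39.194 ≈ 3.8159.

3.816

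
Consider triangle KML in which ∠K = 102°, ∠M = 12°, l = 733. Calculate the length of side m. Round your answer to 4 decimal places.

166.8218

The third angle is ∠L = 180° − ∠K − ∠M = 66.00°.
Law of sines: m = l·sin M/sin L ≈ 166.82.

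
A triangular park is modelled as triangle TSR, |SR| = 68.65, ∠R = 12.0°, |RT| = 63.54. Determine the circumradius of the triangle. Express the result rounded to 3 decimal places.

By the law of cosines, |TS|² = |SR|² + |RT|² − 2·|SR|·|RT|·cos R = 216.75, so |TS| ≈ 14.723.
Area = ½·|SR|·|RT|·sin R ≈ 453.46.
Circumradius = |TS|/(2 sin R) ≈ 35.406.

35.406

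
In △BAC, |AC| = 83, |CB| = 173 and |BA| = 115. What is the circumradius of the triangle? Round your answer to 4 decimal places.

By the law of cosines, cos B = (|CB|² + |BA|² − |AC|²) / (2·|CB|·|BA|) ≈ 0.91141, so ∠B ≈ 24.30°.
Circumradius = |AC|/(2 sin B) ≈ 100.85.

R ≈ 100.8506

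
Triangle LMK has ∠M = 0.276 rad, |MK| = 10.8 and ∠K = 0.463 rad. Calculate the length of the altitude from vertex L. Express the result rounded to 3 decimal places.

h_L ≈ 1.952

The third angle is ∠L = π − ∠M − ∠K = 2.403 rad.
Law of sines: |KL| = |MK|·sin M/sin L ≈ 4.3695.
Law of sines: |LM| = |MK|·sin K/sin L ≈ 7.1615.
Area = ½·|MK|·|KL|·sin K ≈ 10.539.
The altitude from L has length 2·area/|MK| ≈ 1.9516.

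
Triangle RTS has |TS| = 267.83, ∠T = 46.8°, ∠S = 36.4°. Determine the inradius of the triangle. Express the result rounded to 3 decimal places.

50.039

The third angle is ∠R = 180° − ∠T − ∠S = 96.80°.
Law of sines: |SR| = |TS|·sin T/sin R ≈ 196.62.
Law of sines: |RT| = |TS|·sin S/sin R ≈ 160.06.
Area = ½·|TS|·|SR|·sin S ≈ 15625.
Semiperimeter s = (267.83+196.62+160.06)/2 = 312.26.
Inradius = area/s = 15625/312.26 ≈ 50.039.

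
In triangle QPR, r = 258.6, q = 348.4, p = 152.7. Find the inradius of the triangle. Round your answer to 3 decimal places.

Semiperimeter s = (348.4 + 152.7 + 258.6)/2 = 379.85.
Heron's formula: area = √(379.85·31.45·227.15·121.25) ≈ 18139.
Inradius = area/s = 18139/379.85 ≈ 47.753.

47.753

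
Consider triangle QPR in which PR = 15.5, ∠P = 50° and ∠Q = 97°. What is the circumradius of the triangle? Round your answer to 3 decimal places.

The third angle is ∠R = 180° − ∠Q − ∠P = 33.00°.
Law of sines: RQ = PR·sin P/sin Q ≈ 11.963.
Law of sines: QP = PR·sin R/sin Q ≈ 8.5053.
Circumradius = PR/(2 sin Q) ≈ 7.8082.

7.808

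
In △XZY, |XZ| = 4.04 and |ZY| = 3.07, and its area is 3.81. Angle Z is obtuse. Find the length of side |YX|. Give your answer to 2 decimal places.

From area = ½·|XZ|·|ZY|·sin Z, we get sin Z = 2·area/(|XZ|·|ZY|) ≈ 0.61438.
Taking the obtuse solution, ∠Z ≈ 142.09°.
Law of cosines then gives |YX| ≈ 6.7319.

6.73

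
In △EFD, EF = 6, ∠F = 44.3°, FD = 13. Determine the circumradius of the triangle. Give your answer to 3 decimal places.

6.917

By the law of cosines, DE² = EF² + FD² − 2·EF·FD·cos F = 93.352, so DE ≈ 9.6619.
Area = ½·EF·FD·sin F ≈ 27.238.
Circumradius = DE/(2 sin F) ≈ 6.917.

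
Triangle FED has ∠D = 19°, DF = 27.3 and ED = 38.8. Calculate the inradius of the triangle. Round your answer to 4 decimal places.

By the law of cosines, FE² = ED² + DF² − 2·ED·DF·cos D = 247.67, so FE ≈ 15.737.
Area = ½·ED·DF·sin D ≈ 172.43.
Semiperimeter s = (38.8+27.3+15.737)/2 = 40.919.
Inradius = area/s = 172.43/40.919 ≈ 4.2139.

r ≈ 4.2139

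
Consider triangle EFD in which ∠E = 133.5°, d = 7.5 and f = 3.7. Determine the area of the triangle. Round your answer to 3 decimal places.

Area = ½·f·d·sin E ≈ 10.065.

10.065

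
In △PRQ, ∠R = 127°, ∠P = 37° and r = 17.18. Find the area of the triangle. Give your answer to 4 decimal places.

30.6527

The third angle is ∠Q = 180° − ∠P − ∠R = 16.00°.
Law of sines: p = r·sin P/sin R ≈ 12.946.
Law of sines: q = r·sin Q/sin R ≈ 5.9294.
Area = ½·r·p·sin Q ≈ 30.653.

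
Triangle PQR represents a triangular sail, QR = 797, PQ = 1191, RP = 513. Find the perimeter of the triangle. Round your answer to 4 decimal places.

2501.0000

Perimeter = 797 + 513 + 1191 = 2501.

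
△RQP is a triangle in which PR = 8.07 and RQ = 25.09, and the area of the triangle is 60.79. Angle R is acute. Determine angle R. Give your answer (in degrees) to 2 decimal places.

∠R ≈ 36.90°

From area = ½·PR·RQ·sin R, we get sin R = 2·area/(PR·RQ) ≈ 0.60047.
Taking the acute solution, ∠R ≈ 36.90°.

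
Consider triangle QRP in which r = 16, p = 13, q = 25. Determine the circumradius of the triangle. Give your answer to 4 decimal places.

14.2556

By the law of cosines, cos Q = (r² + p² − q²) / (2·r·p) ≈ -0.48077, so ∠Q ≈ 118.74°.
Circumradius = q/(2 sin Q) ≈ 14.256.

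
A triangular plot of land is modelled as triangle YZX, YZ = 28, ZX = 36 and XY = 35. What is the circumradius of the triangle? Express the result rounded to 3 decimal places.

19.324

By the law of cosines, cos Y = (XY² + YZ² − ZX²) / (2·XY·YZ) ≈ 0.36378, so ∠Y ≈ 68.67°.
Circumradius = ZX/(2 sin Y) ≈ 19.324.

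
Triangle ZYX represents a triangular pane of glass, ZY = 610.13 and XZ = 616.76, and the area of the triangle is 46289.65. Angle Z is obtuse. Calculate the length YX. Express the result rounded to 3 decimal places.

1217.426

From area = ½·XZ·ZY·sin Z, we get sin Z = 2·area/(XZ·ZY) ≈ 0.24602.
Taking the obtuse solution, ∠Z ≈ 165.76°.
Law of cosines then gives YX ≈ 1217.4.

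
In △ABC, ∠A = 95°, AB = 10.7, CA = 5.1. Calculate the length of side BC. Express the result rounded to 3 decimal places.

By the law of cosines, BC² = CA² + AB² − 2·CA·AB·cos A = 150.01, so BC ≈ 12.248.

12.248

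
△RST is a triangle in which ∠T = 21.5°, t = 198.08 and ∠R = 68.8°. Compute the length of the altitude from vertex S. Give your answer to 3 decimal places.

184.675

The third angle is ∠S = 180° − ∠T − ∠R = 89.70°.
Law of sines: r = t·sin R/sin T ≈ 503.89.
Law of sines: s = t·sin S/sin T ≈ 540.45.
Area = ½·t·r·sin S ≈ 49904.
The altitude from S has length 2·area/s ≈ 184.67.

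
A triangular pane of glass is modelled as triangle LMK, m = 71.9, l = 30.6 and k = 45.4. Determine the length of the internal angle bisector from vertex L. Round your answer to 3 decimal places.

t_L ≈ 55.155

By the law of cosines, cos L = (m² + k² − l²) / (2·m·k) ≈ 0.96414, so ∠L ≈ 15.39°.
The bisector from L has length 2·m·k·cos(∠L/2)/(m+k) ≈ 55.155.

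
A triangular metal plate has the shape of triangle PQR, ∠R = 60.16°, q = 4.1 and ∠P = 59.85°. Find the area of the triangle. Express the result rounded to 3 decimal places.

area ≈ 7.280

The third angle is ∠Q = 180° − ∠R − ∠P = 59.99°.
Law of sines: p = q·sin P/sin Q ≈ 4.0942.
Law of sines: r = q·sin R/sin Q ≈ 4.107.
Area = ½·q·p·sin R ≈ 7.2803.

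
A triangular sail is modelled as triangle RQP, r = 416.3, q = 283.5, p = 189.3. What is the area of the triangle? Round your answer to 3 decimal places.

22721.279

Semiperimeter s = (416.3 + 283.5 + 189.3)/2 = 444.55.
Heron's formula: area = √(444.55·28.25·161.05·255.25) ≈ 22721.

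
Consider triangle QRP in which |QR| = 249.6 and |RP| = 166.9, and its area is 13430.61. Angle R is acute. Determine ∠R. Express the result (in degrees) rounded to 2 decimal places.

∠R ≈ 40.15°

From area = ½·|QR|·|RP|·sin R, we get sin R = 2·area/(|QR|·|RP|) ≈ 0.64480.
Taking the acute solution, ∠R ≈ 40.15°.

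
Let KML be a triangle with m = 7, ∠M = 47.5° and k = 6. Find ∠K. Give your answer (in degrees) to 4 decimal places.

Law of sines: sin K = k·sin M/m ≈ 0.63195.
Since m ≥ k, only the acute value applies: ∠K ≈ 39.19°.
Then ∠L = 180° − ∠M − ∠K ≈ 93.31°.

∠K ≈ 39.1943°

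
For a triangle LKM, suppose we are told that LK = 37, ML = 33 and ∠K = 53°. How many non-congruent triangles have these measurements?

LK·sin K = 37·sin(53°) ≈ 29.55.
Since LK sin K < ML < LK (29.55 < 33 < 37), two triangles exist.

2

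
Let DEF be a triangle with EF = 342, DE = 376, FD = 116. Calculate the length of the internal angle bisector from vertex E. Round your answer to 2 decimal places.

t_E ≈ 353.89

By the law of cosines, cos E = (DE² + EF² − FD²) / (2·DE·EF) ≈ 0.95217, so ∠E ≈ 17.79°.
The bisector from E has length 2·DE·EF·cos(∠E/2)/(DE+EF) ≈ 353.89.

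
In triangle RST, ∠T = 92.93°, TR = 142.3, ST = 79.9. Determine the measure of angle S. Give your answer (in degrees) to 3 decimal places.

By the law of cosines, RS² = ST² + TR² − 2·ST·TR·cos T = 27796, so RS ≈ 166.72.
Law of cosines again: cos S = (RS² + ST² − TR²)/(2·RS·ST) ≈ 0.52287, so ∠S ≈ 58.47°.

∠S ≈ 58.475°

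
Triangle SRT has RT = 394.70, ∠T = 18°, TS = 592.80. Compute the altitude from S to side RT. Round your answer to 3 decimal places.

By the law of cosines, SR² = RT² + TS² − 2·RT·TS·cos T = 62147, so SR ≈ 249.29.
Area = ½·RT·TS·sin T ≈ 36152.
The altitude from S has length 2·area/RT ≈ 183.19.

h_S ≈ 183.185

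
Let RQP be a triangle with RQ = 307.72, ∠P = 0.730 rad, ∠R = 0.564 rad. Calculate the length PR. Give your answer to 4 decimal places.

443.8752

The third angle is ∠Q = π − ∠P − ∠R = 1.848 rad.
Law of sines: PR = RQ·sin Q/sin P ≈ 443.88.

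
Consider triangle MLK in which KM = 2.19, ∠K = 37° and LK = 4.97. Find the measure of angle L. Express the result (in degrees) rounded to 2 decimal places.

By the law of cosines, ML² = LK² + KM² − 2·LK·KM·cos K = 12.112, so ML ≈ 3.4802.
Law of cosines again: cos L = (ML² + LK² − KM²)/(2·ML·LK) ≈ 0.92552, so ∠L ≈ 22.25°.

∠L ≈ 22.25°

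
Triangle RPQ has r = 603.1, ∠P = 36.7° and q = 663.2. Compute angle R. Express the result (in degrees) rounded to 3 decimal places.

By the law of cosines, p² = q² + r² − 2·q·r·cos P = 1.6218e+05, so p ≈ 402.72.
Law of cosines again: cos R = (p² + q² − r²)/(2·p·q) ≈ 0.44609, so ∠R ≈ 63.51°.

63.507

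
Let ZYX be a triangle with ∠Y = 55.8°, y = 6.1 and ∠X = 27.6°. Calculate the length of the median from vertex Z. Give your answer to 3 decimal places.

m_Z ≈ 3.320

The third angle is ∠Z = 180° − ∠Y − ∠X = 96.60°.
Law of sines: z = y·sin Z/sin Y ≈ 7.3265.
Law of sines: x = y·sin X/sin Y ≈ 3.417.
Median from Z: ½√(2·y² + 2·x² − z²) ≈ 3.3202.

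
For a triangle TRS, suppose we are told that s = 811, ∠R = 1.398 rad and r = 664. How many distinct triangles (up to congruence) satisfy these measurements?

s·sin R = 811·sin(1.398 rad) ≈ 798.9.
Since r = 664 < 798.9 = s sin R, no triangle exists.

0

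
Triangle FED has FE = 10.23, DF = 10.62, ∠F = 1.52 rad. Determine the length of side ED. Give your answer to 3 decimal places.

By the law of cosines, ED² = DF² + FE² − 2·DF·FE·cos F = 206.4, so ED ≈ 14.367.

14.367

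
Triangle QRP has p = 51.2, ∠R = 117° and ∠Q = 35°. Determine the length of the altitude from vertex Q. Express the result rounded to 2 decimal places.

45.62

The third angle is ∠P = 180° − ∠Q − ∠R = 28.00°.
Law of sines: q = p·sin Q/sin P ≈ 62.554.
Law of sines: r = p·sin R/sin P ≈ 97.172.
Area = ½·p·q·sin R ≈ 1426.8.
The altitude from Q has length 2·area/q ≈ 45.62.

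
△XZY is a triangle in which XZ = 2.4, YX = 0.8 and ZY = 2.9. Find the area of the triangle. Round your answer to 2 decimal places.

area ≈ 0.82

Semiperimeter s = (2.9 + 0.8 + 2.4)/2 = 3.05.
Heron's formula: area = √(3.05·0.15·2.25·0.65) ≈ 0.81798.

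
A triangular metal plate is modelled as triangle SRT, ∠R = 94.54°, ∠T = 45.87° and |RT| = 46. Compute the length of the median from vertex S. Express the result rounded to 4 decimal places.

m_S ≈ 58.3247

The third angle is ∠S = 180° − ∠R − ∠T = 39.59°.
Law of sines: |TS| = |RT|·sin R/sin S ≈ 71.954.
Law of sines: |SR| = |RT|·sin T/sin S ≈ 51.809.
Median from S: ½√(2·|TS|² + 2·|SR|² − |RT|²) ≈ 58.325.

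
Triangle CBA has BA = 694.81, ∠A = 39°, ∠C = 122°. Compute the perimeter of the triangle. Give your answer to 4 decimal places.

The third angle is ∠B = 180° − ∠A − ∠C = 19.00°.
Law of sines: AC = BA·sin B/sin C ≈ 266.74.
Law of sines: CB = BA·sin A/sin C ≈ 515.61.
Semiperimeter s = (694.81+266.74+515.61)/2 = 738.58.
Perimeter = 694.81 + 266.74 + 515.61 = 1477.2.

perimeter ≈ 1477.1549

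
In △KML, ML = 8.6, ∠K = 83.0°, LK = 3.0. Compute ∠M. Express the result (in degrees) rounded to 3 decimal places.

Law of sines: sin M = LK·sin K/ML ≈ 0.34624.
Since ML ≥ LK, only the acute value applies: ∠M ≈ 20.26°.
Then ∠L = 180° − ∠K − ∠M ≈ 76.74°.

∠M ≈ 20.257°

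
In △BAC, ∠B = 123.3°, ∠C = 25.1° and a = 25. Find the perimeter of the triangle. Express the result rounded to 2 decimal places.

perimeter ≈ 85.12

The third angle is ∠A = 180° − ∠C − ∠B = 31.60°.
Law of sines: b = a·sin B/sin A ≈ 39.877.
Law of sines: c = a·sin C/sin A ≈ 20.239.
Semiperimeter s = (39.877+25+20.239)/2 = 42.558.
Perimeter = 39.877 + 25 + 20.239 = 85.116.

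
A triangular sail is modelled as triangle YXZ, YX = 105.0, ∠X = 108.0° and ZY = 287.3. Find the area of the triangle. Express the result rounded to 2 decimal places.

Law of sines: sin Z = YX·sin X/ZY ≈ 0.34758.
Since ZY ≥ YX, only the acute value applies: ∠Z ≈ 20.34°.
Then ∠Y = 180° − ∠X − ∠Z ≈ 51.66°.
Law of sines gives XZ = ZY·sin Y/sin X ≈ 236.94.
Area = ½·ZY·YX·sin Y ≈ 11831.

11830.51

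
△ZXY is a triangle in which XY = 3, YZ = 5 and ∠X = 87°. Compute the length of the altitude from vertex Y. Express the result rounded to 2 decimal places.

3.00

Law of sines: sin Z = XY·sin X/YZ ≈ 0.59918.
Since YZ ≥ XY, only the acute value applies: ∠Z ≈ 36.81°.
Then ∠Y = 180° − ∠X − ∠Z ≈ 56.19°.
Law of sines gives ZX = YZ·sin Y/sin X ≈ 4.1601.
Area = ½·YZ·XY·sin Y ≈ 6.2316.
The altitude from Y has length 2·area/ZX ≈ 2.9959.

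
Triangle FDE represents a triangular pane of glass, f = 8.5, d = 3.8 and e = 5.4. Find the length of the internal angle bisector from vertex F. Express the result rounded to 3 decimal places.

By the law of cosines, cos F = (d² + e² − f²) / (2·d·e) ≈ -0.69810, so ∠F ≈ 134.27°.
The bisector from F has length 2·d·e·cos(∠F/2)/(d+e) ≈ 1.7332.

t_F ≈ 1.733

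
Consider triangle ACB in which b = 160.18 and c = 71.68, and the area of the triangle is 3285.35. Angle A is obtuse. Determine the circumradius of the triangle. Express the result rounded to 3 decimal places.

R ≈ 194.636

From area = ½·c·b·sin A, we get sin A = 2·area/(c·b) ≈ 0.57228.
Taking the obtuse solution, ∠A ≈ 145.09°.
Law of cosines then gives a ≈ 222.77.
Circumradius = a/(2 sin A) ≈ 194.64.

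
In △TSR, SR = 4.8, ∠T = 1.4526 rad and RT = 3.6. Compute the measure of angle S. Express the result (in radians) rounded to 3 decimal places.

Law of sines: sin S = RT·sin T/SR ≈ 0.74477.
Since SR ≥ RT, only the acute value applies: ∠S ≈ 0.8402 rad.
Then ∠R = π − ∠T − ∠S ≈ 0.8488 rad.

0.840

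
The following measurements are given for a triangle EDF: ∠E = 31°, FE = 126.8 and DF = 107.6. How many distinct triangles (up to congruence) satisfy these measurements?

FE·sin E = 126.8·sin(31°) ≈ 65.31.
Since FE sin E < DF < FE (65.31 < 107.6 < 126.8), two triangles exist.

2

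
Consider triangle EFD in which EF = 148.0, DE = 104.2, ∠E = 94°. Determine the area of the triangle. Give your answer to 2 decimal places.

area ≈ 7692.02

Area = ½·DE·EF·sin E ≈ 7692.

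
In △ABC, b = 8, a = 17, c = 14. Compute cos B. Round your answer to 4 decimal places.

0.8845

By the law of cosines, cos B = (c² + a² − b²) / (2·c·a) ≈ 0.88445, so ∠B ≈ 27.82°.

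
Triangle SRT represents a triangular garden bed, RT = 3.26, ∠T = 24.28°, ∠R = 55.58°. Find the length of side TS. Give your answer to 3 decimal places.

2.732

The third angle is ∠S = 180° − ∠R − ∠T = 100.14°.
Law of sines: TS = RT·sin R/sin S ≈ 2.7319.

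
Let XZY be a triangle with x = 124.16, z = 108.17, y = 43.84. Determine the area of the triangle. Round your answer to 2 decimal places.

Semiperimeter s = (124.16 + 108.17 + 43.84)/2 = 138.08.
Heron's formula: area = √(138.08·13.925·29.915·94.245) ≈ 2328.3.

2328.33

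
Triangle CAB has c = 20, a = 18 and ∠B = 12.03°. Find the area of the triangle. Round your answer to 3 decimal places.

area ≈ 37.516

Area = ½·c·a·sin B ≈ 37.516.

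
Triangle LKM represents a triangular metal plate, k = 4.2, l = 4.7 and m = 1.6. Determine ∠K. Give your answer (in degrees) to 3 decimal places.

By the law of cosines, cos K = (m² + l² − k²) / (2·m·l) ≈ 0.46609, so ∠K ≈ 62.22°.

∠K ≈ 62.219°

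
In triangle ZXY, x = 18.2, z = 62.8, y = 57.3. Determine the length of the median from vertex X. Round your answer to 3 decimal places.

Median from X: ½√(2·y² + 2·z² − x²) ≈ 59.42.

59.420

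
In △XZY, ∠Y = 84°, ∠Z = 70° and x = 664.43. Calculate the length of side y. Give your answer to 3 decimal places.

1507.376

The third angle is ∠X = 180° − ∠Z − ∠Y = 26.00°.
Law of sines: y = x·sin Y/sin X ≈ 1507.4.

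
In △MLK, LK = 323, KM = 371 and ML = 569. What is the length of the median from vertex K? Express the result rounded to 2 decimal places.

Median from K: ½√(2·LK² + 2·KM² − ML²) ≈ 200.11.

m_K ≈ 200.11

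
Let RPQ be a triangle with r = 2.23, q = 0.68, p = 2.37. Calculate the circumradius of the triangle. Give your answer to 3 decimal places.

By the law of cosines, cos R = (p² + q² − r²) / (2·p·q) ≈ 0.34326, so ∠R ≈ 69.92°.
Circumradius = r/(2 sin R) ≈ 1.1871.

1.187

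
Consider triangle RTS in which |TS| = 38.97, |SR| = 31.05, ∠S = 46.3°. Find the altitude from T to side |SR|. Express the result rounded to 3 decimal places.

By the law of cosines, |RT|² = |TS|² + |SR|² − 2·|TS|·|SR|·cos S = 810.8, so |RT| ≈ 28.475.
Area = ½·|TS|·|SR|·sin S ≈ 437.4.
The altitude from T has length 2·area/|SR| ≈ 28.174.

h_T ≈ 28.174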